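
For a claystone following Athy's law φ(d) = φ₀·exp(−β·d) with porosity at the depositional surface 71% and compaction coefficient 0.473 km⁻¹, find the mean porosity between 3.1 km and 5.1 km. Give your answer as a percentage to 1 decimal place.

⟨φ⟩ = (1/(d₂−d₁)) ∫ φ₀ e^(−βd) dd = φ₀·(e^(−β·d₁) − e^(−β·d₂)) / (β·(d₂−d₁))
e^(−0.473×3.1) = 0.2308; e^(−0.473×5.1) = 0.0896
⟨φ⟩ = 0.71 × (0.2308 − 0.0896) / (0.473 × 2) = 0.71 × 0.1492 = 0.1060

10.6%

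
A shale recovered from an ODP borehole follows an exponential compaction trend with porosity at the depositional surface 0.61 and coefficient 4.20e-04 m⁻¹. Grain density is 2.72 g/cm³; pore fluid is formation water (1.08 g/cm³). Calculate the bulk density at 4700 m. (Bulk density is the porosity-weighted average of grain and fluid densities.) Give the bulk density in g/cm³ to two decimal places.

2.58 g/cm³

Working in km (1 km = 1000 m; c in km⁻¹ = c in m⁻¹ × 1000):
Porosity at depth: phi = 0.61·exp(−0.42×4.7) = 0.61×0.1389 = 0.0847
Bulk density: ρ_b = (1−phi)ρ_g + phi·ρ_f = 0.9153×2.72 + 0.0847×1.08
       = 2.490 + 0.092 = 2.581 g/cm³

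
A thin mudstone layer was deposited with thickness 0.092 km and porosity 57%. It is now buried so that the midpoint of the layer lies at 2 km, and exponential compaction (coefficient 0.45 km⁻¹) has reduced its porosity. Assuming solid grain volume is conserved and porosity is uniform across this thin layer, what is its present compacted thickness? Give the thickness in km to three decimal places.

0.051 km

Porosity at 2 km: φ = 0.57·exp(−0.45×2) = 0.2317
Solid-volume conservation: h(1−φ) = h₀(1−φ₀) ⇒ h = h₀·(1−φ₀)/(1−φ)
h = 0.092 × (1 − 0.57)/(1 − 0.2317) = 0.092 × 0.5597 = 0.0515 km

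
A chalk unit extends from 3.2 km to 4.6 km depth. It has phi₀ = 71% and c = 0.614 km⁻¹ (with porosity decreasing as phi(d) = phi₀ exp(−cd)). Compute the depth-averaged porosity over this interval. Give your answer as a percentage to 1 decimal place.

6.7%

⟨phi⟩ = (1/(d₂−d₁)) ∫ phi₀ e^(−cd) dd = phi₀·(e^(−c·d₁) − e^(−c·d₂)) / (c·(d₂−d₁))
e^(−0.614×3.2) = 0.1402; e^(−0.614×4.6) = 0.0593
⟨phi⟩ = 0.71 × (0.1402 − 0.0593) / (0.614 × 1.4) = 0.71 × 0.0940 = 0.0668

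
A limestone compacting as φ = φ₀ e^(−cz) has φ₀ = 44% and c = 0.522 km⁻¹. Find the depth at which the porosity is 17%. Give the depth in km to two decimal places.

1.82 km

Invert Athy's law: z = ln(φ₀/φ) / c
z = ln(0.44/0.17) / 0.522 = ln(2.588) / 0.522 = 0.9510 / 0.522 = 1.822 km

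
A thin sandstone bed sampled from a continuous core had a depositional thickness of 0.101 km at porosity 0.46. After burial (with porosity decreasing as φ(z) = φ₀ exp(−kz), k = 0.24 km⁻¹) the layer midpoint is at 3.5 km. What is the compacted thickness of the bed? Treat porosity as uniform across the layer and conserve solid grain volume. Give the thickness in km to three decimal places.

Porosity at 3.5 km: φ = 0.46·exp(−0.24×3.5) = 0.1986
Solid-volume conservation: h(1−φ) = h₀(1−φ₀) ⇒ h = h₀·(1−φ₀)/(1−φ)
h = 0.101 × (1 − 0.46)/(1 − 0.1986) = 0.101 × 0.6738 = 0.0681 km

0.068 km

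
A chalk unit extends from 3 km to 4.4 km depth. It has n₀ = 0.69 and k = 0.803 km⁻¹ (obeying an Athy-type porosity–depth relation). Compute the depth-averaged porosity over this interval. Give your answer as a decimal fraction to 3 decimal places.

0.037

⟨n⟩ = (1/(z₂−z₁)) ∫ n₀ e^(−kz) dz = n₀·(e^(−k·z₁) − e^(−k·z₂)) / (k·(z₂−z₁))
e^(−0.803×3) = 0.0899; e^(−0.803×4.4) = 0.0292
⟨n⟩ = 0.69 × (0.0899 − 0.0292) / (0.803 × 1.4) = 0.69 × 0.0540 = 0.0373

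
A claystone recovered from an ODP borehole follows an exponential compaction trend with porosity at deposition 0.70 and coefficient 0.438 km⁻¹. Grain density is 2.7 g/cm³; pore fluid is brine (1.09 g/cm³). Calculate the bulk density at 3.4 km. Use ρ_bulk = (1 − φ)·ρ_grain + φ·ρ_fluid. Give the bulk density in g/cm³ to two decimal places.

2.45 g/cm³

Porosity at depth: φ = 0.7·exp(−0.438×3.4) = 0.7×0.2256 = 0.1579
Bulk density: ρ_b = (1−φ)ρ_g + φ·ρ_f = 0.8421×2.7 + 0.1579×1.09
       = 2.274 + 0.172 = 2.446 g/cm³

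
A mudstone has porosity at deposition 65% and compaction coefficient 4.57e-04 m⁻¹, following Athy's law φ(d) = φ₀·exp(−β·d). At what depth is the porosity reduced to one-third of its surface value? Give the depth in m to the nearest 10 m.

2400 m

Working in km (1 km = 1000 m; β in km⁻¹ = β in m⁻¹ × 1000):
φ/φ₀ = 1/3 ⇒ exp(−β·d) = 1/3 ⇒ d = ln(3) / β
d = 1.0986 / 0.457 = 2.404 km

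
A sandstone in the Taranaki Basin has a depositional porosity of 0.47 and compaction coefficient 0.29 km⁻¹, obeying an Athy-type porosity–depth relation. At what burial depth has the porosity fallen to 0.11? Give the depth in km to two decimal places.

Invert Athy's law: d = ln(phi₀/phi) / β
d = ln(0.47/0.11) / 0.29 = ln(4.273) / 0.29 = 1.4523 / 0.29 = 5.008 km

5.01 km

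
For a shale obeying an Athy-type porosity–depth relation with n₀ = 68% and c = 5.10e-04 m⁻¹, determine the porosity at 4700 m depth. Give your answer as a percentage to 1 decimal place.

6.2%

Working in km (1 km = 1000 m; c in km⁻¹ = c in m⁻¹ × 1000):
n = n₀·exp(−c·d) = 0.68 × exp(−0.51 × 4.7) = 0.68 × exp(−2.397)
  = 0.68 × 0.0910 = 0.0619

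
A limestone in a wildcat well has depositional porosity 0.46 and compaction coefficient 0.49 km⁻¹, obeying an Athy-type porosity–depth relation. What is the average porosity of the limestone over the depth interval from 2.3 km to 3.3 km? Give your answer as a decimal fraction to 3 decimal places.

0.118

⟨φ⟩ = (1/(Z₂−Z₁)) ∫ φ₀ e^(−cZ) dZ = φ₀·(e^(−c·Z₁) − e^(−c·Z₂)) / (c·(Z₂−Z₁))
e^(−0.49×2.3) = 0.3240; e^(−0.49×3.3) = 0.1985
⟨φ⟩ = 0.46 × (0.3240 − 0.1985) / (0.49 × 1) = 0.46 × 0.2561 = 0.1178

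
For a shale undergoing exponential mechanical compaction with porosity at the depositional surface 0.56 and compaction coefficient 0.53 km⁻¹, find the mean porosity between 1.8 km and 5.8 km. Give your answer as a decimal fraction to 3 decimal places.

⟨φ⟩ = (1/(Z₂−Z₁)) ∫ φ₀ e^(−cZ) dZ = φ₀·(e^(−c·Z₁) − e^(−c·Z₂)) / (c·(Z₂−Z₁))
e^(−0.53×1.8) = 0.3852; e^(−0.53×5.8) = 0.0462
⟨φ⟩ = 0.56 × (0.3852 − 0.0462) / (0.53 × 4) = 0.56 × 0.1599 = 0.0895

0.090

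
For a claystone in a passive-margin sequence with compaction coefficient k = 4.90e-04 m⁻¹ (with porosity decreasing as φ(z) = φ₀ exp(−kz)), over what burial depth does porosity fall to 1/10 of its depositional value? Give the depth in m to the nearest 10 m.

4700 m

Working in km (1 km = 1000 m; k in km⁻¹ = k in m⁻¹ × 1000):
φ/φ₀ = 1/10 ⇒ exp(−k·z) = 1/10 ⇒ z = ln(10) / k
z = 2.3026 / 0.49 = 4.699 km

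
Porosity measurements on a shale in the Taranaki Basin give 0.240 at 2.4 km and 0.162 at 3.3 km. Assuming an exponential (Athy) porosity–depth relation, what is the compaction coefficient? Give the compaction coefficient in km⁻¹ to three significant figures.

0.437 km⁻¹

Athy: phi(z) = phi₀ e^(−cz) ⇒ phi₁/phi₂ = e^{c(z₂−z₁)} ⇒ c = ln(phi₁/phi₂)/(z₂−z₁)
c = ln(0.24/0.162) / (3.3 − 2.4) = ln(1.481) / 0.9 = 0.3930 / 0.9 = 0.4367 km⁻¹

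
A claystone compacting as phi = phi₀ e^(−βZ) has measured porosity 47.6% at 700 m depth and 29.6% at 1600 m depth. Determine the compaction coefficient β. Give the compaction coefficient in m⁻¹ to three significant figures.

0.000528 m⁻¹

Working in km (1 km = 1000 m; β in km⁻¹ = β in m⁻¹ × 1000):
Athy: phi(Z) = phi₀ e^(−βZ) ⇒ phi₁/phi₂ = e^{β(Z₂−Z₁)} ⇒ β = ln(phi₁/phi₂)/(Z₂−Z₁)
β = ln(0.476/0.296) / (1.6 − 0.7) = ln(1.608) / 0.9 = 0.4751 / 0.9 = 0.5278 km⁻¹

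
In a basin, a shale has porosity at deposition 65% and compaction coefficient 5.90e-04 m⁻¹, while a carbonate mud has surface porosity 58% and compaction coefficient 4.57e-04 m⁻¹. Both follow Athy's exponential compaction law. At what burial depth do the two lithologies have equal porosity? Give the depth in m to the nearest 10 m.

860 m

Working in km (1 km = 1000 m; c in km⁻¹ = c in m⁻¹ × 1000):
Set phi₀ₐ e^(−cₐz) = phi₀ᵦ e^(−cᵦz) ⇒ ln(phi₀ₐ/phi₀ᵦ) = (cₐ − cᵦ)·z
z = ln(0.65/0.58) / (0.59 − 0.457) = 0.1139 / 0.133 = 0.857 km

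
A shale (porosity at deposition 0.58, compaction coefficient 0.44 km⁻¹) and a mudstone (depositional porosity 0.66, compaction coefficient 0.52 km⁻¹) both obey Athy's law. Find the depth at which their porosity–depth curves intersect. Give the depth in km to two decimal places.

Set phi₀ₐ e^(−kₐd) = phi₀ᵦ e^(−kᵦd) ⇒ ln(phi₀ₐ/phi₀ᵦ) = (kₐ − kᵦ)·d
d = ln(0.58/0.66) / (0.44 − 0.52) = -0.1292 / -0.08 = 1.615 km

1.62 km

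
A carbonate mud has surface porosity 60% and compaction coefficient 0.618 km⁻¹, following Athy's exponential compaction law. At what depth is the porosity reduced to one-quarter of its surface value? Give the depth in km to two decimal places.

n/n₀ = 1/4 ⇒ exp(−k·Z) = 1/4 ⇒ Z = ln(4) / k
Z = 1.3863 / 0.618 = 2.243 km

2.24 km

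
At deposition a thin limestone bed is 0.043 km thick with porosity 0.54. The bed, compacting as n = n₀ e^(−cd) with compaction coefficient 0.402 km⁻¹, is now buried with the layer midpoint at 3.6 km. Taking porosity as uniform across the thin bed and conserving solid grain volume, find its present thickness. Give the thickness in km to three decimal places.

0.023 km

Porosity at 3.6 km: n = 0.54·exp(−0.402×3.6) = 0.1270
Solid-volume conservation: h(1−n) = h₀(1−n₀) ⇒ h = h₀·(1−n₀)/(1−n)
h = 0.043 × (1 − 0.54)/(1 − 0.1270) = 0.043 × 0.5269 = 0.0227 km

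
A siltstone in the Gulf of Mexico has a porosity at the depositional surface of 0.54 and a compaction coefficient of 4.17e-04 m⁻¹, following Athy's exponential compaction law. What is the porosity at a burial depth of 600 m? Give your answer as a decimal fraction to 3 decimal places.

0.420

Working in km (1 km = 1000 m; c in km⁻¹ = c in m⁻¹ × 1000):
n = n₀·exp(−c·Z) = 0.54 × exp(−0.417 × 0.6) = 0.54 × exp(−0.2502)
  = 0.54 × 0.7786 = 0.4205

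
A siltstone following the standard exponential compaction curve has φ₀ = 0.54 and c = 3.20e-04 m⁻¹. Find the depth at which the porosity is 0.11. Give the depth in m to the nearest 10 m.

4970 m

Working in km (1 km = 1000 m; c in km⁻¹ = c in m⁻¹ × 1000):
Invert Athy's law: d = ln(φ₀/φ) / c
d = ln(0.54/0.11) / 0.32 = ln(4.909) / 0.32 = 1.5911 / 0.32 = 4.972 km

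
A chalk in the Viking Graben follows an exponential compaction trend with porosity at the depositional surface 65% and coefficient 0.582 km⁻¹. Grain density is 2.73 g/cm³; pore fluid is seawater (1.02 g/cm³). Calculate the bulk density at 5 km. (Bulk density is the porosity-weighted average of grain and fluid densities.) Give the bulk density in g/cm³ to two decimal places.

2.67 g/cm³

Porosity at depth: φ = 0.65·exp(−0.582×5) = 0.65×0.0545 = 0.0354
Bulk density: ρ_b = (1−φ)ρ_g + φ·ρ_f = 0.9646×2.73 + 0.0354×1.02
       = 2.633 + 0.036 = 2.669 g/cm³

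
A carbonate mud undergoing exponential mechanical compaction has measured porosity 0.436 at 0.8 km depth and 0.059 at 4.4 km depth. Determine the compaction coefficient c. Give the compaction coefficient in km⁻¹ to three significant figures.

0.556 km⁻¹

Athy: φ(z) = φ₀ e^(−cz) ⇒ φ₁/φ₂ = e^{c(z₂−z₁)} ⇒ c = ln(φ₁/φ₂)/(z₂−z₁)
c = ln(0.436/0.059) / (4.4 − 0.8) = ln(7.39) / 3.6 = 2.0001 / 3.6 = 0.5556 km⁻¹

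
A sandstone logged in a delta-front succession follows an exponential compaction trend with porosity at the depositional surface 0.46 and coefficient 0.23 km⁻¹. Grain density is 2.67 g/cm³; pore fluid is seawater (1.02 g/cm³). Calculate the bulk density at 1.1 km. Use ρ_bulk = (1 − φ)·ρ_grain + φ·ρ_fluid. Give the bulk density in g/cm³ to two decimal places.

Porosity at depth: phi = 0.46·exp(−0.23×1.1) = 0.46×0.7765 = 0.3572
Bulk density: ρ_b = (1−phi)ρ_g + phi·ρ_f = 0.6428×2.67 + 0.3572×1.02
       = 1.716 + 0.364 = 2.081 g/cm³

2.08 g/cm³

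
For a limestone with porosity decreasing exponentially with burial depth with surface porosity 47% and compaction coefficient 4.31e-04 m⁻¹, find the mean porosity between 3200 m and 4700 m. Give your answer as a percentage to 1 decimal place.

8.7%

Working in km (1 km = 1000 m; k in km⁻¹ = k in m⁻¹ × 1000):
⟨phi⟩ = (1/(Z₂−Z₁)) ∫ phi₀ e^(−kZ) dZ = phi₀·(e^(−k·Z₁) − e^(−k·Z₂)) / (k·(Z₂−Z₁))
e^(−0.431×3.2) = 0.2518; e^(−0.431×4.7) = 0.1319
⟨phi⟩ = 0.47 × (0.2518 − 0.1319) / (0.431 × 1.5) = 0.47 × 0.1854 = 0.0872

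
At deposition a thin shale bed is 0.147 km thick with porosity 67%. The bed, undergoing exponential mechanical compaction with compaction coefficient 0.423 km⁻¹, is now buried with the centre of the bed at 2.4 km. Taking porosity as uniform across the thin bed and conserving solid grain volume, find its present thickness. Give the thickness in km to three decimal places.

0.064 km

Porosity at 2.4 km: φ = 0.67·exp(−0.423×2.4) = 0.2428
Solid-volume conservation: h(1−φ) = h₀(1−φ₀) ⇒ h = h₀·(1−φ₀)/(1−φ)
h = 0.147 × (1 − 0.67)/(1 − 0.2428) = 0.147 × 0.4358 = 0.0641 km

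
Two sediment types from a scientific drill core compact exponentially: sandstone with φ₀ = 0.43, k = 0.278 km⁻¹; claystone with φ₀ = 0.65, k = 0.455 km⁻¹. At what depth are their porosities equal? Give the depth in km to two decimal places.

Set φ₀ₐ e^(−kₐZ) = φ₀ᵦ e^(−kᵦZ) ⇒ ln(φ₀ₐ/φ₀ᵦ) = (kₐ − kᵦ)·Z
Z = ln(0.43/0.65) / (0.278 − 0.455) = -0.4132 / -0.177 = 2.334 km

2.33 km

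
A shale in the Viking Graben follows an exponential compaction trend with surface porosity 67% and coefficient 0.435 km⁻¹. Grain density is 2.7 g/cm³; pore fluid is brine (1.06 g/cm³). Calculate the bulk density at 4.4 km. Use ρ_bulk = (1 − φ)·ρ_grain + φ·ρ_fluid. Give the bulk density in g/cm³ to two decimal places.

2.54 g/cm³

Porosity at depth: phi = 0.67·exp(−0.435×4.4) = 0.67×0.1475 = 0.0988
Bulk density: ρ_b = (1−phi)ρ_g + phi·ρ_f = 0.9012×2.7 + 0.0988×1.06
       = 2.433 + 0.105 = 2.538 g/cm³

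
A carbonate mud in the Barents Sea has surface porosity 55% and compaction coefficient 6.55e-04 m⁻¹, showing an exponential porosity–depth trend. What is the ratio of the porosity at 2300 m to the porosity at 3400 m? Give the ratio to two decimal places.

2.06

Working in km (1 km = 1000 m; k in km⁻¹ = k in m⁻¹ × 1000):
n(z₁)/n(z₂) = e^(−k·z₁)/e^(−k·z₂) = e^{k(z₂−z₁)}
= exp(0.655 × 1.1) = exp(0.7205) = 2.0555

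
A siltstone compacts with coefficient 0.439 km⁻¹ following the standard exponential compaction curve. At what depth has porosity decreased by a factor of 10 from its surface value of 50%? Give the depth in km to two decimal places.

φ/φ₀ = 1/10 ⇒ exp(−c·z) = 1/10 ⇒ z = ln(10) / c
z = 2.3026 / 0.439 = 5.245 km

5.25 km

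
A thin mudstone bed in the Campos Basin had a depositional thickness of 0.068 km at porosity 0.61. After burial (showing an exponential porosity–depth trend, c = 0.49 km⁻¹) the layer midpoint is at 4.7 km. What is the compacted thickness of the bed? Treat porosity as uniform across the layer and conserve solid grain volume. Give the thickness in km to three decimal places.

0.028 km

Porosity at 4.7 km: φ = 0.61·exp(−0.49×4.7) = 0.0610
Solid-volume conservation: h(1−φ) = h₀(1−φ₀) ⇒ h = h₀·(1−φ₀)/(1−φ)
h = 0.068 × (1 − 0.61)/(1 − 0.0610) = 0.068 × 0.4153 = 0.0282 km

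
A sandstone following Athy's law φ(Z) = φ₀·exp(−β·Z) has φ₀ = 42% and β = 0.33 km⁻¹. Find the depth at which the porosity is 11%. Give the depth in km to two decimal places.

4.06 km

Invert Athy's law: Z = ln(φ₀/φ) / β
Z = ln(0.42/0.11) / 0.33 = ln(3.818) / 0.33 = 1.3398 / 0.33 = 4.060 km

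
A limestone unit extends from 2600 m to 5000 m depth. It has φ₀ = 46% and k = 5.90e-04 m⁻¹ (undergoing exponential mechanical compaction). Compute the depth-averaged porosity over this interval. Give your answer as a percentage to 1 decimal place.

Working in km (1 km = 1000 m; k in km⁻¹ = k in m⁻¹ × 1000):
⟨φ⟩ = (1/(d₂−d₁)) ∫ φ₀ e^(−kd) dd = φ₀·(e^(−k·d₁) − e^(−k·d₂)) / (k·(d₂−d₁))
e^(−0.59×2.6) = 0.2157; e^(−0.59×5) = 0.0523
⟨φ⟩ = 0.46 × (0.2157 − 0.0523) / (0.59 × 2.4) = 0.46 × 0.1153 = 0.0531

5.3%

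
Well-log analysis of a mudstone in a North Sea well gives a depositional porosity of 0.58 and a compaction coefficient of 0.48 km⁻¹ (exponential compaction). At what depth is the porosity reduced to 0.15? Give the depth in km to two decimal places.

Invert Athy's law: d = ln(φ₀/φ) / c
d = ln(0.58/0.15) / 0.48 = ln(3.867) / 0.48 = 1.3524 / 0.48 = 2.817 km

2.82 km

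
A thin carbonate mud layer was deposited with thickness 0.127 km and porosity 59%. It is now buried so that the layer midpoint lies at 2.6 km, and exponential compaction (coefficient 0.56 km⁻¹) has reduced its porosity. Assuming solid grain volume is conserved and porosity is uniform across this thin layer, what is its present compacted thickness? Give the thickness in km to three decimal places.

Porosity at 2.6 km: phi = 0.59·exp(−0.56×2.6) = 0.1376
Solid-volume conservation: h(1−phi) = h₀(1−phi₀) ⇒ h = h₀·(1−phi₀)/(1−phi)
h = 0.127 × (1 − 0.59)/(1 − 0.1376) = 0.127 × 0.4754 = 0.0604 km

0.060 km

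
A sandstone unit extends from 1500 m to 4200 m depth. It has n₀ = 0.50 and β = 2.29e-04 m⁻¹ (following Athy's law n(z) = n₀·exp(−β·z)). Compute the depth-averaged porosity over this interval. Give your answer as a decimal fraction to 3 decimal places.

0.264

Working in km (1 km = 1000 m; β in km⁻¹ = β in m⁻¹ × 1000):
⟨n⟩ = (1/(z₂−z₁)) ∫ n₀ e^(−βz) dz = n₀·(e^(−β·z₁) − e^(−β·z₂)) / (β·(z₂−z₁))
e^(−0.229×1.5) = 0.7093; e^(−0.229×4.2) = 0.3822
⟨n⟩ = 0.5 × (0.7093 − 0.3822) / (0.229 × 2.7) = 0.5 × 0.5290 = 0.2645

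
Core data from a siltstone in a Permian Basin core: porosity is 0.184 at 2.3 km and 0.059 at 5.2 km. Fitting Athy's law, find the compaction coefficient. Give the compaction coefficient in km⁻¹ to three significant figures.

Athy: phi(Z) = phi₀ e^(−cZ) ⇒ phi₁/phi₂ = e^{c(Z₂−Z₁)} ⇒ c = ln(phi₁/phi₂)/(Z₂−Z₁)
c = ln(0.184/0.059) / (5.2 − 2.3) = ln(3.119) / 2.9 = 1.1374 / 2.9 = 0.3922 km⁻¹

0.392 km⁻¹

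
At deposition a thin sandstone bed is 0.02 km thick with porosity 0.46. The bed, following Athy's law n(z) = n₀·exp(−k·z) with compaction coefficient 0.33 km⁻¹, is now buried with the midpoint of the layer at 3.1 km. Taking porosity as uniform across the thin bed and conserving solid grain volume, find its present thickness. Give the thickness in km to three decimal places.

0.013 km

Porosity at 3.1 km: n = 0.46·exp(−0.33×3.1) = 0.1654
Solid-volume conservation: h(1−n) = h₀(1−n₀) ⇒ h = h₀·(1−n₀)/(1−n)
h = 0.02 × (1 − 0.46)/(1 − 0.1654) = 0.02 × 0.6470 = 0.0129 km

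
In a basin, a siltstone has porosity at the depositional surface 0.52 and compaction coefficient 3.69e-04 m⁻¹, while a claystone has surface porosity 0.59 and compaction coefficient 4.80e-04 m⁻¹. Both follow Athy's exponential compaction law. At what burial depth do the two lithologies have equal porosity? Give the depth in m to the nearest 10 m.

Working in km (1 km = 1000 m; k in km⁻¹ = k in m⁻¹ × 1000):
Set phi₀ₐ e^(−kₐZ) = phi₀ᵦ e^(−kᵦZ) ⇒ ln(phi₀ₐ/phi₀ᵦ) = (kₐ − kᵦ)·Z
Z = ln(0.52/0.59) / (0.369 − 0.48) = -0.1263 / -0.111 = 1.138 km

1140 m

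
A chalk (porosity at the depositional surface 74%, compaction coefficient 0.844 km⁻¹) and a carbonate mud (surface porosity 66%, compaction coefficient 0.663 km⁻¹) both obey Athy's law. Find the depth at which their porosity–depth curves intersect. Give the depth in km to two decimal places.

0.63 km

Set φ₀ₐ e^(−cₐd) = φ₀ᵦ e^(−cᵦd) ⇒ ln(φ₀ₐ/φ₀ᵦ) = (cₐ − cᵦ)·d
d = ln(0.74/0.66) / (0.844 − 0.663) = 0.1144 / 0.181 = 0.632 km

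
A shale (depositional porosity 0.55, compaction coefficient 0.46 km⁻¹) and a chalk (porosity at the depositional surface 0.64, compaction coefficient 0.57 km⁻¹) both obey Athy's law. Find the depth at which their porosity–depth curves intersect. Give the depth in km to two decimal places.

1.38 km

Set phi₀ₐ e^(−βₐZ) = phi₀ᵦ e^(−βᵦZ) ⇒ ln(phi₀ₐ/phi₀ᵦ) = (βₐ − βᵦ)·Z
Z = ln(0.55/0.64) / (0.46 − 0.57) = -0.1515 / -0.11 = 1.378 km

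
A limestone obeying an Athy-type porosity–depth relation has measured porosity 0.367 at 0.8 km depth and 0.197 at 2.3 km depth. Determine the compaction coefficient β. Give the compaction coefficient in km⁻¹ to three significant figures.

Athy: n(Z) = n₀ e^(−βZ) ⇒ n₁/n₂ = e^{β(Z₂−Z₁)} ⇒ β = ln(n₁/n₂)/(Z₂−Z₁)
β = ln(0.367/0.197) / (2.3 − 0.8) = ln(1.863) / 1.5 = 0.6222 / 1.5 = 0.4148 km⁻¹

0.415 km⁻¹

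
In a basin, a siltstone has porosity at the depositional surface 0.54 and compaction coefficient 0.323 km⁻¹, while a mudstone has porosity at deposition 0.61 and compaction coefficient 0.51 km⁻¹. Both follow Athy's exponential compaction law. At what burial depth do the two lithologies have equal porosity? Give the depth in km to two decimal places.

0.65 km

Set φ₀ₐ e^(−cₐz) = φ₀ᵦ e^(−cᵦz) ⇒ ln(φ₀ₐ/φ₀ᵦ) = (cₐ − cᵦ)·z
z = ln(0.54/0.61) / (0.323 − 0.51) = -0.1219 / -0.187 = 0.652 km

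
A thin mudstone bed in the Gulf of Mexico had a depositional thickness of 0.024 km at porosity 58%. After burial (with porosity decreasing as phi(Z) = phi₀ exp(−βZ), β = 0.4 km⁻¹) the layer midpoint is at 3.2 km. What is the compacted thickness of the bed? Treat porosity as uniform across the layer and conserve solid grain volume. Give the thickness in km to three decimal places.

0.012 km

Porosity at 3.2 km: phi = 0.58·exp(−0.4×3.2) = 0.1613
Solid-volume conservation: h(1−phi) = h₀(1−phi₀) ⇒ h = h₀·(1−phi₀)/(1−phi)
h = 0.024 × (1 − 0.58)/(1 − 0.1613) = 0.024 × 0.5008 = 0.0120 km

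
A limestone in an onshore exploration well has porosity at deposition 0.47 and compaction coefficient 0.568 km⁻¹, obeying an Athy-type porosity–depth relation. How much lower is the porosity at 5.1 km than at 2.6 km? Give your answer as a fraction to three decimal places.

0.081

phi(2.6) = 0.47·e^(−0.568×2.6) = 0.1073
phi(5.1) = 0.47·e^(−0.568×5.1) = 0.0259
Δphi = 0.1073 − 0.0259 = 0.0814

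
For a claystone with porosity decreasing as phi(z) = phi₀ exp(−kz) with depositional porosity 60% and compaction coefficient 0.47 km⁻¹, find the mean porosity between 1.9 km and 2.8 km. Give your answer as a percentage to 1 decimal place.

⟨phi⟩ = (1/(z₂−z₁)) ∫ phi₀ e^(−kz) dz = phi₀·(e^(−k·z₁) − e^(−k·z₂)) / (k·(z₂−z₁))
e^(−0.47×1.9) = 0.4094; e^(−0.47×2.8) = 0.2682
⟨phi⟩ = 0.6 × (0.4094 − 0.2682) / (0.47 × 0.9) = 0.6 × 0.3339 = 0.2003

20.0%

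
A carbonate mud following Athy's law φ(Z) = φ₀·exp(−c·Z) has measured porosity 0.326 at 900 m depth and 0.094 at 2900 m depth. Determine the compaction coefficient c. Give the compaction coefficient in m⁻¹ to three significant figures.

0.000622 m⁻¹

Working in km (1 km = 1000 m; c in km⁻¹ = c in m⁻¹ × 1000):
Athy: φ(Z) = φ₀ e^(−cZ) ⇒ φ₁/φ₂ = e^{c(Z₂−Z₁)} ⇒ c = ln(φ₁/φ₂)/(Z₂−Z₁)
c = ln(0.326/0.094) / (2.9 − 0.9) = ln(3.468) / 2 = 1.2436 / 2 = 0.6218 km⁻¹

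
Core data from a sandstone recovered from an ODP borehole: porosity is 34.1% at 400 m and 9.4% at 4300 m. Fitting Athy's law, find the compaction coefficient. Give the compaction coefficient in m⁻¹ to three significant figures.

Working in km (1 km = 1000 m; k in km⁻¹ = k in m⁻¹ × 1000):
Athy: φ(z) = φ₀ e^(−kz) ⇒ φ₁/φ₂ = e^{k(z₂−z₁)} ⇒ k = ln(φ₁/φ₂)/(z₂−z₁)
k = ln(0.341/0.094) / (4.3 − 0.4) = ln(3.628) / 3.9 = 1.2886 / 3.9 = 0.3304 km⁻¹

0.000330 m⁻¹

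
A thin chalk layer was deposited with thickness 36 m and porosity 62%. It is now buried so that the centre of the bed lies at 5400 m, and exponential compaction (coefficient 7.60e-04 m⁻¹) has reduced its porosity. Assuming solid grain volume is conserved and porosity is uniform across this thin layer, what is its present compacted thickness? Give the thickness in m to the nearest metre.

14 m

Working in km (1 km = 1000 m; k in km⁻¹ = k in m⁻¹ × 1000):
Porosity at 5.4 km: phi = 0.62·exp(−0.76×5.4) = 0.0102
Solid-volume conservation: h(1−phi) = h₀(1−phi₀) ⇒ h = h₀·(1−phi₀)/(1−phi)
h = 0.036 × (1 − 0.62)/(1 − 0.0102) = 0.036 × 0.3839 = 0.0138 km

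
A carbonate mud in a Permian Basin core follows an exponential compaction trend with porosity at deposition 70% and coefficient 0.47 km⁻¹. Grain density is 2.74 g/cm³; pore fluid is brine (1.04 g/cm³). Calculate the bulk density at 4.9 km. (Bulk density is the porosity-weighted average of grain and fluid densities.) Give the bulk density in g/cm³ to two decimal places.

2.62 g/cm³

Porosity at depth: φ = 0.7·exp(−0.47×4.9) = 0.7×0.1000 = 0.0700
Bulk density: ρ_b = (1−φ)ρ_g + φ·ρ_f = 0.9300×2.74 + 0.0700×1.04
       = 2.548 + 0.073 = 2.621 g/cm³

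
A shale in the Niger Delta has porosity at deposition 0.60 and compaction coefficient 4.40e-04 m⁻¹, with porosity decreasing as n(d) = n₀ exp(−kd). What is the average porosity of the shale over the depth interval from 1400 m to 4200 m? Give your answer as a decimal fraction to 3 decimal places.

0.186

Working in km (1 km = 1000 m; k in km⁻¹ = k in m⁻¹ × 1000):
⟨n⟩ = (1/(d₂−d₁)) ∫ n₀ e^(−kd) dd = n₀·(e^(−k·d₁) − e^(−k·d₂)) / (k·(d₂−d₁))
e^(−0.44×1.4) = 0.5401; e^(−0.44×4.2) = 0.1576
⟨n⟩ = 0.6 × (0.5401 − 0.1576) / (0.44 × 2.8) = 0.6 × 0.3105 = 0.1863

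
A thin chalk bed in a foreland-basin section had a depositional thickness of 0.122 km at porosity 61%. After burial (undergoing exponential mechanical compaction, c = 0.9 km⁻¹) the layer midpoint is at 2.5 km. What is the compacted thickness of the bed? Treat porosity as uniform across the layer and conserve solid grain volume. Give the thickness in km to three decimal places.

Porosity at 2.5 km: φ = 0.61·exp(−0.9×2.5) = 0.0643
Solid-volume conservation: h(1−φ) = h₀(1−φ₀) ⇒ h = h₀·(1−φ₀)/(1−φ)
h = 0.122 × (1 − 0.61)/(1 − 0.0643) = 0.122 × 0.4168 = 0.0508 km

0.051 km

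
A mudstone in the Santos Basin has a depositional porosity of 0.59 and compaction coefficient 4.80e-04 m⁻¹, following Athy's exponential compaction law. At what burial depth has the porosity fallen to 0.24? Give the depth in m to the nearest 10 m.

Working in km (1 km = 1000 m; β in km⁻¹ = β in m⁻¹ × 1000):
Invert Athy's law: z = ln(phi₀/phi) / β
z = ln(0.59/0.24) / 0.48 = ln(2.458) / 0.48 = 0.8995 / 0.48 = 1.874 km

1870 m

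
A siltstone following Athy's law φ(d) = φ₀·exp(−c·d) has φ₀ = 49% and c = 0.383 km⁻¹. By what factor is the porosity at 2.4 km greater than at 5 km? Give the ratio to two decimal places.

φ(d₁)/φ(d₂) = e^(−c·d₁)/e^(−c·d₂) = e^{c(d₂−d₁)}
= exp(0.383 × 2.6) = exp(0.9958) = 2.7069

2.71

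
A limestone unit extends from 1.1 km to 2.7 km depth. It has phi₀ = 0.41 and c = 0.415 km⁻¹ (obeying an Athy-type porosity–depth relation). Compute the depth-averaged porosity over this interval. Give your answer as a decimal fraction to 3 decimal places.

⟨phi⟩ = (1/(d₂−d₁)) ∫ phi₀ e^(−cd) dd = phi₀·(e^(−c·d₁) − e^(−c·d₂)) / (c·(d₂−d₁))
e^(−0.415×1.1) = 0.6335; e^(−0.415×2.7) = 0.3261
⟨phi⟩ = 0.41 × (0.6335 − 0.3261) / (0.415 × 1.6) = 0.41 × 0.4629 = 0.1898

0.190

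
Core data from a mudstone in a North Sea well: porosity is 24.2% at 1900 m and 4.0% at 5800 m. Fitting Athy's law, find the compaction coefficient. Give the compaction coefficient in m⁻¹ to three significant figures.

Working in km (1 km = 1000 m; β in km⁻¹ = β in m⁻¹ × 1000):
Athy: φ(d) = φ₀ e^(−βd) ⇒ φ₁/φ₂ = e^{β(d₂−d₁)} ⇒ β = ln(φ₁/φ₂)/(d₂−d₁)
β = ln(0.242/0.04) / (5.8 − 1.9) = ln(6.05) / 3.9 = 1.8001 / 3.9 = 0.4616 km⁻¹

0.000462 m⁻¹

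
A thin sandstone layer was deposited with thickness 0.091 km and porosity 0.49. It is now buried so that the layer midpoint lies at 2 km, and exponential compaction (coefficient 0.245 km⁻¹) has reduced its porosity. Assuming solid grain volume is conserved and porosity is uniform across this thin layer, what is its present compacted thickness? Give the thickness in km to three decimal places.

Porosity at 2 km: φ = 0.49·exp(−0.245×2) = 0.3002
Solid-volume conservation: h(1−φ) = h₀(1−φ₀) ⇒ h = h₀·(1−φ₀)/(1−φ)
h = 0.091 × (1 − 0.49)/(1 − 0.3002) = 0.091 × 0.7288 = 0.0663 km

0.066 km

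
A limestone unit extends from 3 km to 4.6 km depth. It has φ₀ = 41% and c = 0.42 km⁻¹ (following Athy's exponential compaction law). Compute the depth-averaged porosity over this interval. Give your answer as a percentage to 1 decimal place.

8.5%

⟨φ⟩ = (1/(Z₂−Z₁)) ∫ φ₀ e^(−cZ) dZ = φ₀·(e^(−c·Z₁) − e^(−c·Z₂)) / (c·(Z₂−Z₁))
e^(−0.42×3) = 0.2837; e^(−0.42×4.6) = 0.1449
⟨φ⟩ = 0.41 × (0.2837 − 0.1449) / (0.42 × 1.6) = 0.41 × 0.2065 = 0.0847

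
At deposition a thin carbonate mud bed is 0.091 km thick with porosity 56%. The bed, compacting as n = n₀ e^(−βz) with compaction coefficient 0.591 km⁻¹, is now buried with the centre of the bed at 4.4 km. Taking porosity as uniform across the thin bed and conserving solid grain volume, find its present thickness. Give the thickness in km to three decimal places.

Porosity at 4.4 km: n = 0.56·exp(−0.591×4.4) = 0.0416
Solid-volume conservation: h(1−n) = h₀(1−n₀) ⇒ h = h₀·(1−n₀)/(1−n)
h = 0.091 × (1 − 0.56)/(1 − 0.0416) = 0.091 × 0.4591 = 0.0418 km

0.042 km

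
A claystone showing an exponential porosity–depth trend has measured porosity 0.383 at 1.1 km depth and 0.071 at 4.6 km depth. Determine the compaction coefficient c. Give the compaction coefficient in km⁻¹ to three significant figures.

0.482 km⁻¹

Athy: n(d) = n₀ e^(−cd) ⇒ n₁/n₂ = e^{c(d₂−d₁)} ⇒ c = ln(n₁/n₂)/(d₂−d₁)
c = ln(0.383/0.071) / (4.6 − 1.1) = ln(5.394) / 3.5 = 1.6854 / 3.5 = 0.4815 km⁻¹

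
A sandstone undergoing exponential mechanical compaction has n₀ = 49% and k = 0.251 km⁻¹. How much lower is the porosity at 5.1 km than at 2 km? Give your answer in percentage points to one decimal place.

16.0 percentage points

n(2) = 0.49·e^(−0.251×2) = 0.2966
n(5.1) = 0.49·e^(−0.251×5.1) = 0.1362
Δn = 0.2966 − 0.1362 = 0.1604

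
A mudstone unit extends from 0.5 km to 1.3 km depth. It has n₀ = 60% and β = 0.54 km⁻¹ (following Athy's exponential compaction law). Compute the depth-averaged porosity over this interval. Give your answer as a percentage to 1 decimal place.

37.2%

⟨n⟩ = (1/(d₂−d₁)) ∫ n₀ e^(−βd) dd = n₀·(e^(−β·d₁) − e^(−β·d₂)) / (β·(d₂−d₁))
e^(−0.54×0.5) = 0.7634; e^(−0.54×1.3) = 0.4956
⟨n⟩ = 0.6 × (0.7634 − 0.4956) / (0.54 × 0.8) = 0.6 × 0.6199 = 0.3719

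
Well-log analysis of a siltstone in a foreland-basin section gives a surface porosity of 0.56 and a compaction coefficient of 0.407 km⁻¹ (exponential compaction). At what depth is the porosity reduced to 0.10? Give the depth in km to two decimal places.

4.23 km

Invert Athy's law: d = ln(phi₀/phi) / k
d = ln(0.56/0.1) / 0.407 = ln(5.6) / 0.407 = 1.7228 / 0.407 = 4.233 km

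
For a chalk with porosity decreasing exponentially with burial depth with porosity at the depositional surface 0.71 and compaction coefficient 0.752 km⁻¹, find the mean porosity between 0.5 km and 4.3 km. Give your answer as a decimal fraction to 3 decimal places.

⟨n⟩ = (1/(Z₂−Z₁)) ∫ n₀ e^(−cZ) dZ = n₀·(e^(−c·Z₁) − e^(−c·Z₂)) / (c·(Z₂−Z₁))
e^(−0.752×0.5) = 0.6866; e^(−0.752×4.3) = 0.0394
⟨n⟩ = 0.71 × (0.6866 − 0.0394) / (0.752 × 3.8) = 0.71 × 0.2265 = 0.1608

0.161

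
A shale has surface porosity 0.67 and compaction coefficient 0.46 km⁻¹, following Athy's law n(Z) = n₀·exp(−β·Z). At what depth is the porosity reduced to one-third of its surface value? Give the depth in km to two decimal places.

n/n₀ = 1/3 ⇒ exp(−β·Z) = 1/3 ⇒ Z = ln(3) / β
Z = 1.0986 / 0.46 = 2.388 km

2.39 km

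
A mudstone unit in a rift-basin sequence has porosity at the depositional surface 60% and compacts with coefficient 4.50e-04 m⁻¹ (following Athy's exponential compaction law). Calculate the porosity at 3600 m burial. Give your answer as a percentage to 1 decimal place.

11.9%

Working in km (1 km = 1000 m; k in km⁻¹ = k in m⁻¹ × 1000):
n = n₀·exp(−k·Z) = 0.6 × exp(−0.45 × 3.6) = 0.6 × exp(−1.62)
  = 0.6 × 0.1979 = 0.1187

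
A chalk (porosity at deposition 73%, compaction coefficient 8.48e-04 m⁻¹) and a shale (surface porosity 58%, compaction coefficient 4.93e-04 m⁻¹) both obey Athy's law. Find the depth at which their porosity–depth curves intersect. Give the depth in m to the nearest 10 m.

Working in km (1 km = 1000 m; k in km⁻¹ = k in m⁻¹ × 1000):
Set n₀ₐ e^(−kₐz) = n₀ᵦ e^(−kᵦz) ⇒ ln(n₀ₐ/n₀ᵦ) = (kₐ − kᵦ)·z
z = ln(0.73/0.58) / (0.848 − 0.493) = 0.2300 / 0.355 = 0.648 km

650 m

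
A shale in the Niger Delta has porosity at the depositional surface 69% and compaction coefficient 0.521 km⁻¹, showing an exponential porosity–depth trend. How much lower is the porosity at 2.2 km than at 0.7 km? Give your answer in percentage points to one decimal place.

n(0.7) = 0.69·e^(−0.521×0.7) = 0.4791
n(2.2) = 0.69·e^(−0.521×2.2) = 0.2193
Δn = 0.4791 − 0.2193 = 0.2598

26.0 percentage points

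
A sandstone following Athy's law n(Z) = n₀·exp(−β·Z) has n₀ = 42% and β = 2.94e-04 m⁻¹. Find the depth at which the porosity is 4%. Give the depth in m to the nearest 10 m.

Working in km (1 km = 1000 m; β in km⁻¹ = β in m⁻¹ × 1000):
Invert Athy's law: Z = ln(n₀/n) / β
Z = ln(0.42/0.04) / 0.294 = ln(10.5) / 0.294 = 2.3514 / 0.294 = 7.998 km

8000 m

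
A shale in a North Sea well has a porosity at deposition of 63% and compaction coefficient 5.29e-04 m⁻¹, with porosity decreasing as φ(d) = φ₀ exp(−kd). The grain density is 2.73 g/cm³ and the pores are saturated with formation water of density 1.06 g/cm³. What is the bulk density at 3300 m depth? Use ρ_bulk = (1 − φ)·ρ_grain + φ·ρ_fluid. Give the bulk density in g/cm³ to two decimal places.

2.55 g/cm³

Working in km (1 km = 1000 m; k in km⁻¹ = k in m⁻¹ × 1000):
Porosity at depth: φ = 0.63·exp(−0.529×3.3) = 0.63×0.1745 = 0.1099
Bulk density: ρ_b = (1−φ)ρ_g + φ·ρ_f = 0.8901×2.73 + 0.1099×1.06
       = 2.430 + 0.117 = 2.546 g/cm³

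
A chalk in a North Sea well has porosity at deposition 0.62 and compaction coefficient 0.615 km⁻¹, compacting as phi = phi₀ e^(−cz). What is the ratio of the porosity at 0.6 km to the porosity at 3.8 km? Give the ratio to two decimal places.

phi(z₁)/phi(z₂) = e^(−c·z₁)/e^(−c·z₂) = e^{c(z₂−z₁)}
= exp(0.615 × 3.2) = exp(1.968) = 7.1563

7.16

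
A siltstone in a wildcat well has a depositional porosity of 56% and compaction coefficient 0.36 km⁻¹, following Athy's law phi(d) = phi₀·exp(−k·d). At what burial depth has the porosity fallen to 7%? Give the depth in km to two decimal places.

5.78 km

Invert Athy's law: d = ln(phi₀/phi) / k
d = ln(0.56/0.07) / 0.36 = ln(8) / 0.36 = 2.0794 / 0.36 = 5.776 km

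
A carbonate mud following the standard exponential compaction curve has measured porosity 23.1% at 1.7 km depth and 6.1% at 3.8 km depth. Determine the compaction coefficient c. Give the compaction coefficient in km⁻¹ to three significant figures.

0.634 km⁻¹

Athy: n(z) = n₀ e^(−cz) ⇒ n₁/n₂ = e^{c(z₂−z₁)} ⇒ c = ln(n₁/n₂)/(z₂−z₁)
c = ln(0.231/0.061) / (3.8 − 1.7) = ln(3.787) / 2.1 = 1.3315 / 2.1 = 0.6341 km⁻¹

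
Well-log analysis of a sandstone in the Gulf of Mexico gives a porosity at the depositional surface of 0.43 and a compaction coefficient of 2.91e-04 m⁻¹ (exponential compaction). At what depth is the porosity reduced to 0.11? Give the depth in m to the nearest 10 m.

4680 m

Working in km (1 km = 1000 m; c in km⁻¹ = c in m⁻¹ × 1000):
Invert Athy's law: Z = ln(phi₀/phi) / c
Z = ln(0.43/0.11) / 0.291 = ln(3.909) / 0.291 = 1.3633 / 0.291 = 4.685 km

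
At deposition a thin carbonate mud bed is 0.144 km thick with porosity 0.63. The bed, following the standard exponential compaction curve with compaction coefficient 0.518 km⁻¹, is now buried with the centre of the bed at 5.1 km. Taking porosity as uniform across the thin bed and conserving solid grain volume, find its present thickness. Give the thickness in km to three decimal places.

0.056 km

Porosity at 5.1 km: n = 0.63·exp(−0.518×5.1) = 0.0449
Solid-volume conservation: h(1−n) = h₀(1−n₀) ⇒ h = h₀·(1−n₀)/(1−n)
h = 0.144 × (1 − 0.63)/(1 − 0.0449) = 0.144 × 0.3874 = 0.0558 km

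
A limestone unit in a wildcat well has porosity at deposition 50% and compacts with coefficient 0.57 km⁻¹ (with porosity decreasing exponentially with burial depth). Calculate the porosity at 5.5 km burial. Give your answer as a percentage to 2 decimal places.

φ = φ₀·exp(−c·Z) = 0.5 × exp(−0.57 × 5.5) = 0.5 × exp(−3.135)
  = 0.5 × 0.0435 = 0.0217

2.17%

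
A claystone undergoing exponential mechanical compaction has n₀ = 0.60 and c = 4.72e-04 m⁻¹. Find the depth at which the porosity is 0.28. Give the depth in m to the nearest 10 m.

1610 m

Working in km (1 km = 1000 m; c in km⁻¹ = c in m⁻¹ × 1000):
Invert Athy's law: Z = ln(n₀/n) / c
Z = ln(0.6/0.28) / 0.472 = ln(2.143) / 0.472 = 0.7621 / 0.472 = 1.615 km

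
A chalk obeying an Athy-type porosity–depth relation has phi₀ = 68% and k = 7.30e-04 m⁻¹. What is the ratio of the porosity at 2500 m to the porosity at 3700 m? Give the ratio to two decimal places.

Working in km (1 km = 1000 m; k in km⁻¹ = k in m⁻¹ × 1000):
phi(z₁)/phi(z₂) = e^(−k·z₁)/e^(−k·z₂) = e^{k(z₂−z₁)}
= exp(0.73 × 1.2) = exp(0.876) = 2.4013

2.40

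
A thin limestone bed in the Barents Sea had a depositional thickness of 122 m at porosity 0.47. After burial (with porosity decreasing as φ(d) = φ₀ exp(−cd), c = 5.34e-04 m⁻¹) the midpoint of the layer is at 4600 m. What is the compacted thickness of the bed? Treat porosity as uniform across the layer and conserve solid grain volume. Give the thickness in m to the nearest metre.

67 m

Working in km (1 km = 1000 m; c in km⁻¹ = c in m⁻¹ × 1000):
Porosity at 4.6 km: φ = 0.47·exp(−0.534×4.6) = 0.0403
Solid-volume conservation: h(1−φ) = h₀(1−φ₀) ⇒ h = h₀·(1−φ₀)/(1−φ)
h = 0.122 × (1 − 0.47)/(1 − 0.0403) = 0.122 × 0.5523 = 0.0674 km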